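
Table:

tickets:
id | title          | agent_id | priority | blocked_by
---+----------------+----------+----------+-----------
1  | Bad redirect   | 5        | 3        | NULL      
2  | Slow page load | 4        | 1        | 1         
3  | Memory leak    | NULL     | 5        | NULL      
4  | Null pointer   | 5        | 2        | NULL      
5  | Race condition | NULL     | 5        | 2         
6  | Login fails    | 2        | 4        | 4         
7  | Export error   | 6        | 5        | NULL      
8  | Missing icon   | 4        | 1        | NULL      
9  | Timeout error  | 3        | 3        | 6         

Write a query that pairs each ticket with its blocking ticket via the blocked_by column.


This is a self-join: tickets is joined to a second copy of itself, matching each row's blocked_by to another row's id. Use LEFT JOIN so rows with blocked_by=NULL are kept.
  - ticket 1 (Bad redirect): blocked_by=NULL -> NULL
  - ticket 2 (Slow page load): blocked_by=1 -> Bad redirect
  - ticket 3 (Memory leak): blocked_by=NULL -> NULL
  - ticket 4 (Null pointer): blocked_by=NULL -> NULL
  - ticket 5 (Race condition): blocked_by=2 -> Slow page load
  - ticket 6 (Login fails): blocked_by=4 -> Null pointer
  - ticket 7 (Export error): blocked_by=NULL -> NULL
  - ticket 8 (Missing icon): blocked_by=NULL -> NULL
  - ticket 9 (Timeout error): blocked_by=6 -> Login fails

SQL:
SELECT a.title AS item, b.title AS blocked_by
FROM tickets a
LEFT JOIN tickets b ON a.blocked_by = b.id

Result:
item           | blocked_by    
---------------+---------------
Bad redirect   | NULL          
Slow page load | Bad redirect  
Memory leak    | NULL          
Null pointer   | NULL          
Race condition | Slow page load
Login fails    | Null pointer  
Export error   | NULL          
Missing icon   | NULL          
Timeout error  | Login fails   


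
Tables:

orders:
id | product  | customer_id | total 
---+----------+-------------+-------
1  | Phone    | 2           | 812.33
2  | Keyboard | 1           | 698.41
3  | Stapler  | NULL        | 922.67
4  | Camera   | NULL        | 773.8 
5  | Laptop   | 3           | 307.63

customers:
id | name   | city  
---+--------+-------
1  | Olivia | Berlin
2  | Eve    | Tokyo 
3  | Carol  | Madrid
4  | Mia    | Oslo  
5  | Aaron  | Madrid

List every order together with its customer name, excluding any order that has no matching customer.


INNER JOIN keeps only orders rows whose customer_id matches an id in customers. Walk through each order:
  - order 1 (Phone): customer_id=2 -> matches Eve
  - order 2 (Keyboard): customer_id=1 -> matches Olivia
  - order 3 (Stapler): customer_id=NULL, no match -> dropped
  - order 4 (Camera): customer_id=NULL, no match -> dropped
  - order 5 (Laptop): customer_id=3 -> matches Carol
So 2 of 5 rows are dropped.

SQL:
SELECT a.product, b.name AS customer
FROM orders a
INNER JOIN customers b ON a.customer_id = b.id

Result:
product  | customer
---------+---------
Phone    | Eve     
Keyboard | Olivia  
Laptop   | Carol   


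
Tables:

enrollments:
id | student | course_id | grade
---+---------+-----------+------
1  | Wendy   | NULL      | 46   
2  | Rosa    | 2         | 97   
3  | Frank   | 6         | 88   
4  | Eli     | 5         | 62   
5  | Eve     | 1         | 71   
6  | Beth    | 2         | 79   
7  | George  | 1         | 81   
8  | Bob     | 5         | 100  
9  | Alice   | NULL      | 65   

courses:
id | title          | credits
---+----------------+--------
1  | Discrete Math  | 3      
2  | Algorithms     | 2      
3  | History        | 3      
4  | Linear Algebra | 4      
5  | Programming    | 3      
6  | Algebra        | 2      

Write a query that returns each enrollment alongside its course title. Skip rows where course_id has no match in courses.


INNER JOIN keeps only enrollments rows whose course_id matches an id in courses. Walk through each enrollment:
  - enrollment 1 (Wendy): course_id=NULL, no match -> dropped
  - enrollment 2 (Rosa): course_id=2 -> matches Algorithms
  - enrollment 3 (Frank): course_id=6 -> matches Algebra
  - enrollment 4 (Eli): course_id=5 -> matches Programming
  - enrollment 5 (Eve): course_id=1 -> matches Discrete Math
  - enrollment 6 (Beth): course_id=2 -> matches Algorithms
  - enrollment 7 (George): course_id=1 -> matches Discrete Math
  - enrollment 8 (Bob): course_id=5 -> matches Programming
  - enrollment 9 (Alice): course_id=NULL, no match -> dropped
So 2 of 9 rows are dropped.

SQL:
SELECT a.student, b.title AS course
FROM enrollments a
INNER JOIN courses b ON a.course_id = b.id

Result:
student | course       
--------+--------------
Rosa    | Algorithms   
Frank   | Algebra      
Eli     | Programming  
Eve     | Discrete Math
Beth    | Algorithms   
George  | Discrete Math
Bob     | Programming  


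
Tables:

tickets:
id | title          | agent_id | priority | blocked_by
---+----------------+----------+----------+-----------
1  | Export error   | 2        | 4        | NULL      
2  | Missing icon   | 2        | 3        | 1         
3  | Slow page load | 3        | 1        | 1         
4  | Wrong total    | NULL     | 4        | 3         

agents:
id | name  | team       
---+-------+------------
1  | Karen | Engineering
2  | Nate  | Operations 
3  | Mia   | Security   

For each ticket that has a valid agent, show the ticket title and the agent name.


INNER JOIN keeps only tickets rows whose agent_id matches an id in agents. Walk through each ticket:
  - ticket 1 (Export error): agent_id=2 -> matches Nate
  - ticket 2 (Missing icon): agent_id=2 -> matches Nate
  - ticket 3 (Slow page load): agent_id=3 -> matches Mia
  - ticket 4 (Wrong total): agent_id=NULL, no match -> dropped
So 1 of 4 rows is dropped.

SQL:
SELECT a.title, b.name AS agent
FROM tickets a
INNER JOIN agents b ON a.agent_id = b.id

Result:
title          | agent
---------------+------
Export error   | Nate 
Missing icon   | Nate 
Slow page load | Mia  


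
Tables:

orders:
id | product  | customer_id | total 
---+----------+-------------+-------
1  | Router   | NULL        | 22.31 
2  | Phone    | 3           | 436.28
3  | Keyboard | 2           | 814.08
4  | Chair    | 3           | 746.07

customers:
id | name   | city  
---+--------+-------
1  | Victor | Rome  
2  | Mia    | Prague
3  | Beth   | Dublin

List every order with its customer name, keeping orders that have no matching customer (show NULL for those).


LEFT JOIN keeps every row from orders (the left table); where customer_id has no match in customers, the customer columns become NULL. Walk through each order:
  - order 1 (Router): customer_id=NULL, no match -> kept with NULL
  - order 2 (Phone): customer_id=3 -> matches Beth
  - order 3 (Keyboard): customer_id=2 -> matches Mia
  - order 4 (Chair): customer_id=3 -> matches Beth
All 4 rows appear; 1 has NULL customer.

SQL:
SELECT a.product, b.name AS customer
FROM orders a
LEFT JOIN customers b ON a.customer_id = b.id

Result:
product  | customer
---------+---------
Router   | NULL    
Phone    | Beth    
Keyboard | Mia     
Chair    | Beth    


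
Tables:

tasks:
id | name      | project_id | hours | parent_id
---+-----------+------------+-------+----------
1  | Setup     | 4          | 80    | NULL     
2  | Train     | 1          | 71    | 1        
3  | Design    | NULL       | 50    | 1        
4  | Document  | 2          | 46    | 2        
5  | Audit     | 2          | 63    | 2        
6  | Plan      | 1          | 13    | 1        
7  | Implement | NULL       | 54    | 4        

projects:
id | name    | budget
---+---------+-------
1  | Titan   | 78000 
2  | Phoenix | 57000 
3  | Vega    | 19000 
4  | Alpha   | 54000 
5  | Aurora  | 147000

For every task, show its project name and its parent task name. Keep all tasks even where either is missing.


Two LEFT JOINs from the same base table tasks: one to projects via project_id, one to tasks itself via parent_id. Both are LEFT so every task is preserved.
Match against projects:
  - task 1 (Setup): project_id=4 -> matches Alpha
  - task 2 (Train): project_id=1 -> matches Titan
  - task 3 (Design): project_id=NULL, no match -> kept with NULL
  - task 4 (Document): project_id=2 -> matches Phoenix
  - task 5 (Audit): project_id=2 -> matches Phoenix
  - task 6 (Plan): project_id=1 -> matches Titan
  - task 7 (Implement): project_id=NULL, no match -> kept with NULL
Match against tasks (self):
  - task 1 (Setup): parent_id=NULL -> NULL
  - task 2 (Train): parent_id=1 -> Setup
  - task 3 (Design): parent_id=1 -> Setup
  - task 4 (Document): parent_id=2 -> Train
  - task 5 (Audit): parent_id=2 -> Train
  - task 6 (Plan): parent_id=1 -> Setup
  - task 7 (Implement): parent_id=4 -> Document

SQL:
SELECT a.name, b.name AS project, c.name AS parent
FROM tasks a
LEFT JOIN projects b ON a.project_id = b.id
LEFT JOIN tasks c ON a.parent_id = c.id

Result:
name      | project | parent  
----------+---------+---------
Setup     | Alpha   | NULL    
Train     | Titan   | Setup   
Design    | NULL    | Setup   
Document  | Phoenix | Train   
Audit     | Phoenix | Train   
Plan      | Titan   | Setup   
Implement | NULL    | Document


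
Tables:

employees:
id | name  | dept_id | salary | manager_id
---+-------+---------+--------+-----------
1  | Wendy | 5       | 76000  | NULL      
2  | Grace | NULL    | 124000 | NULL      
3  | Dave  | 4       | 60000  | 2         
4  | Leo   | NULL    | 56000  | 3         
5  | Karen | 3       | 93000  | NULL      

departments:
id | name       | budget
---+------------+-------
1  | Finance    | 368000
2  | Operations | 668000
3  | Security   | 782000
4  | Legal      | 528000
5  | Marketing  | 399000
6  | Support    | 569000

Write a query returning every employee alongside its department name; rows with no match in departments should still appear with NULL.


LEFT JOIN keeps every row from employees (the left table); where dept_id has no match in departments, the department columns become NULL. Walk through each employee:
  - employee 1 (Wendy): dept_id=5 -> matches Marketing
  - employee 2 (Grace): dept_id=NULL, no match -> kept with NULL
  - employee 3 (Dave): dept_id=4 -> matches Legal
  - employee 4 (Leo): dept_id=NULL, no match -> kept with NULL
  - employee 5 (Karen): dept_id=3 -> matches Security
All 5 rows appear; 2 have NULL department.

SQL:
SELECT a.name, b.name AS department
FROM employees a
LEFT JOIN departments b ON a.dept_id = b.id

Result:
name  | department
------+-----------
Wendy | Marketing 
Grace | NULL      
Dave  | Legal     
Leo   | NULL      
Karen | Security  


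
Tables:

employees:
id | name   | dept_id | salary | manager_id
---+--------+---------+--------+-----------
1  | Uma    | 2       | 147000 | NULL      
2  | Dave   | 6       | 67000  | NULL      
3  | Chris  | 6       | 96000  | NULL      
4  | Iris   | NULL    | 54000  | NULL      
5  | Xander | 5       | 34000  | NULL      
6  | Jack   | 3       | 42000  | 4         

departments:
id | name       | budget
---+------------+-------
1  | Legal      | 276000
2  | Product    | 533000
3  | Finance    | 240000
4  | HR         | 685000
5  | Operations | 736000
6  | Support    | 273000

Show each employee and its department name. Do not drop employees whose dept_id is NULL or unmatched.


LEFT JOIN keeps every row from employees (the left table); where dept_id has no match in departments, the department columns become NULL. Walk through each employee:
  - employee 1 (Uma): dept_id=2 -> matches Product
  - employee 2 (Dave): dept_id=6 -> matches Support
  - employee 3 (Chris): dept_id=6 -> matches Support
  - employee 4 (Iris): dept_id=NULL, no match -> kept with NULL
  - employee 5 (Xander): dept_id=5 -> matches Operations
  - employee 6 (Jack): dept_id=3 -> matches Finance
All 6 rows appear; 1 has NULL department.

SQL:
SELECT a.name, b.name AS department
FROM employees a
LEFT JOIN departments b ON a.dept_id = b.id

Result:
name   | department
-------+-----------
Uma    | Product   
Dave   | Support   
Chris  | Support   
Iris   | NULL      
Xander | Operations
Jack   | Finance   


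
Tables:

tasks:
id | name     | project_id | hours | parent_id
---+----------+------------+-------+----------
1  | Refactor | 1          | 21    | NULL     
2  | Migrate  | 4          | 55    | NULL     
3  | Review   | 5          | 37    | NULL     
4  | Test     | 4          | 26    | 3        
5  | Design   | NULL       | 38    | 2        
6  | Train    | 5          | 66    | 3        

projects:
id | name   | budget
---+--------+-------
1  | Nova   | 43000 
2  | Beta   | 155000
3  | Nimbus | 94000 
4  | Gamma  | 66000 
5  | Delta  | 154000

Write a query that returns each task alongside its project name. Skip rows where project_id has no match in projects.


INNER JOIN keeps only tasks rows whose project_id matches an id in projects. Walk through each task:
  - task 1 (Refactor): project_id=1 -> matches Nova
  - task 2 (Migrate): project_id=4 -> matches Gamma
  - task 3 (Review): project_id=5 -> matches Delta
  - task 4 (Test): project_id=4 -> matches Gamma
  - task 5 (Design): project_id=NULL, no match -> dropped
  - task 6 (Train): project_id=5 -> matches Delta
So 1 of 6 rows is dropped.

SQL:
SELECT a.name, b.name AS project
FROM tasks a
INNER JOIN projects b ON a.project_id = b.id

Result:
name     | project
---------+--------
Refactor | Nova   
Migrate  | Gamma  
Review   | Delta  
Test     | Gamma  
Train    | Delta  


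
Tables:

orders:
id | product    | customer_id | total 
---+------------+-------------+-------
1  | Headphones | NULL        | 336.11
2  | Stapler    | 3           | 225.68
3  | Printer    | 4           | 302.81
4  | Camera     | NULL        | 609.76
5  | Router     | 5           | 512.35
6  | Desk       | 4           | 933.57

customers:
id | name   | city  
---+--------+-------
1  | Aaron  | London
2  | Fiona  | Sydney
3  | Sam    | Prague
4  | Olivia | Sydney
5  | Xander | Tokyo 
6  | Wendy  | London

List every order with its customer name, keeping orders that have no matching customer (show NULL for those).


LEFT JOIN keeps every row from orders (the left table); where customer_id has no match in customers, the customer columns become NULL. Walk through each order:
  - order 1 (Headphones): customer_id=NULL, no match -> kept with NULL
  - order 2 (Stapler): customer_id=3 -> matches Sam
  - order 3 (Printer): customer_id=4 -> matches Olivia
  - order 4 (Camera): customer_id=NULL, no match -> kept with NULL
  - order 5 (Router): customer_id=5 -> matches Xander
  - order 6 (Desk): customer_id=4 -> matches Olivia
All 6 rows appear; 2 have NULL customer.

SQL:
SELECT a.product, b.name AS customer
FROM orders a
LEFT JOIN customers b ON a.customer_id = b.id

Result:
product    | customer
-----------+---------
Headphones | NULL    
Stapler    | Sam     
Printer    | Olivia  
Camera     | NULL    
Router     | Xander  
Desk       | Olivia  


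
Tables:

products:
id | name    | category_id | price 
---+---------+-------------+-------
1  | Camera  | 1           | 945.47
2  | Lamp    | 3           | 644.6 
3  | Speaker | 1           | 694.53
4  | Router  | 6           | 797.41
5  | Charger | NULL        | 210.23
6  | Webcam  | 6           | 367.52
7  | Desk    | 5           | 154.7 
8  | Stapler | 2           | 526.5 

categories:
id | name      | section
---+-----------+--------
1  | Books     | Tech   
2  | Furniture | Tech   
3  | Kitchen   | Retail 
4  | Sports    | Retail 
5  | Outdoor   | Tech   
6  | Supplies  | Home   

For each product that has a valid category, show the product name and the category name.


INNER JOIN keeps only products rows whose category_id matches an id in categories. Walk through each product:
  - product 1 (Camera): category_id=1 -> matches Books
  - product 2 (Lamp): category_id=3 -> matches Kitchen
  - product 3 (Speaker): category_id=1 -> matches Books
  - product 4 (Router): category_id=6 -> matches Supplies
  - product 5 (Charger): category_id=NULL, no match -> dropped
  - product 6 (Webcam): category_id=6 -> matches Supplies
  - product 7 (Desk): category_id=5 -> matches Outdoor
  - product 8 (Stapler): category_id=2 -> matches Furniture
So 1 of 8 rows is dropped.

SQL:
SELECT a.name, b.name AS category
FROM products a
INNER JOIN categories b ON a.category_id = b.id

Result:
name    | category 
--------+----------
Camera  | Books    
Lamp    | Kitchen  
Speaker | Books    
Router  | Supplies 
Webcam  | Supplies 
Desk    | Outdoor  
Stapler | Furniture


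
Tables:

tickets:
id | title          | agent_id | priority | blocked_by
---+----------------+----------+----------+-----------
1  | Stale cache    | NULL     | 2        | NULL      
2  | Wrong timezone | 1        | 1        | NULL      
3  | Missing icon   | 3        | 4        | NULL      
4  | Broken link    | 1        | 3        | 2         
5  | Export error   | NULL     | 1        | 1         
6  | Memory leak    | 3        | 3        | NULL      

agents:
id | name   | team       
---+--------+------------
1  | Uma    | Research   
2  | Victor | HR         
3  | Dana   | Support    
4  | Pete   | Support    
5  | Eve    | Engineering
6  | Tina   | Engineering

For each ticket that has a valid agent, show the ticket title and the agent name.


INNER JOIN keeps only tickets rows whose agent_id matches an id in agents. Walk through each ticket:
  - ticket 1 (Stale cache): agent_id=NULL, no match -> dropped
  - ticket 2 (Wrong timezone): agent_id=1 -> matches Uma
  - ticket 3 (Missing icon): agent_id=3 -> matches Dana
  - ticket 4 (Broken link): agent_id=1 -> matches Uma
  - ticket 5 (Export error): agent_id=NULL, no match -> dropped
  - ticket 6 (Memory leak): agent_id=3 -> matches Dana
So 2 of 6 rows are dropped.

SQL:
SELECT a.title, b.name AS agent
FROM tickets a
INNER JOIN agents b ON a.agent_id = b.id

Result:
title          | agent
---------------+------
Wrong timezone | Uma  
Missing icon   | Dana 
Broken link    | Uma  
Memory leak    | Dana 


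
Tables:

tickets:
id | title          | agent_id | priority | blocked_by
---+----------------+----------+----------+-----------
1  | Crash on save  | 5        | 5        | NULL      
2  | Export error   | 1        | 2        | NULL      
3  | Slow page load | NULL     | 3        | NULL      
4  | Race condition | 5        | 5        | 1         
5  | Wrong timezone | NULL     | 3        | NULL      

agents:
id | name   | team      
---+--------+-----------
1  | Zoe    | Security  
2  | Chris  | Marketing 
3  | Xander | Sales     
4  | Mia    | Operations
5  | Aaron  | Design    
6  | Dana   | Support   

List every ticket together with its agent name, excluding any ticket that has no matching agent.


INNER JOIN keeps only tickets rows whose agent_id matches an id in agents. Walk through each ticket:
  - ticket 1 (Crash on save): agent_id=5 -> matches Aaron
  - ticket 2 (Export error): agent_id=1 -> matches Zoe
  - ticket 3 (Slow page load): agent_id=NULL, no match -> dropped
  - ticket 4 (Race condition): agent_id=5 -> matches Aaron
  - ticket 5 (Wrong timezone): agent_id=NULL, no match -> dropped
So 2 of 5 rows are dropped.

SQL:
SELECT a.title, b.name AS agent
FROM tickets a
INNER JOIN agents b ON a.agent_id = b.id

Result:
title          | agent
---------------+------
Crash on save  | Aaron
Export error   | Zoe  
Race condition | Aaron


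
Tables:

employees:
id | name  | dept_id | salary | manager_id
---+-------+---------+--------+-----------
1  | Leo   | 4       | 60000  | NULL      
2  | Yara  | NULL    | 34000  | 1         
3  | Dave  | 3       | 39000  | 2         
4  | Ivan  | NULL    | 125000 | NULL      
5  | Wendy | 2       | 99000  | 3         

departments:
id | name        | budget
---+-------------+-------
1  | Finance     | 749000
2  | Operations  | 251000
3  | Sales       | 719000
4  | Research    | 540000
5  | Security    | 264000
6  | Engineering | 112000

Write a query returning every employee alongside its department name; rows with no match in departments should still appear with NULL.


LEFT JOIN keeps every row from employees (the left table); where dept_id has no match in departments, the department columns become NULL. Walk through each employee:
  - employee 1 (Leo): dept_id=4 -> matches Research
  - employee 2 (Yara): dept_id=NULL, no match -> kept with NULL
  - employee 3 (Dave): dept_id=3 -> matches Sales
  - employee 4 (Ivan): dept_id=NULL, no match -> kept with NULL
  - employee 5 (Wendy): dept_id=2 -> matches Operations
All 5 rows appear; 2 have NULL department.

SQL:
SELECT a.name, b.name AS department
FROM employees a
LEFT JOIN departments b ON a.dept_id = b.id

Result:
name  | department
------+-----------
Leo   | Research  
Yara  | NULL      
Dave  | Sales     
Ivan  | NULL      
Wendy | Operations


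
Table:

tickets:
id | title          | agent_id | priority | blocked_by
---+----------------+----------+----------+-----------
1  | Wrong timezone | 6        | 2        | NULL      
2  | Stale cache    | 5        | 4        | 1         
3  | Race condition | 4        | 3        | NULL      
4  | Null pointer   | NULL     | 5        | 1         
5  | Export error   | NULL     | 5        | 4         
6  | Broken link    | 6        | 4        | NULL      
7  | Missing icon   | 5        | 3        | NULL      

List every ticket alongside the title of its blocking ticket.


This is a self-join: tickets is joined to a second copy of itself, matching each row's blocked_by to another row's id. Use LEFT JOIN so rows with blocked_by=NULL are kept.
  - ticket 1 (Wrong timezone): blocked_by=NULL -> NULL
  - ticket 2 (Stale cache): blocked_by=1 -> Wrong timezone
  - ticket 3 (Race condition): blocked_by=NULL -> NULL
  - ticket 4 (Null pointer): blocked_by=1 -> Wrong timezone
  - ticket 5 (Export error): blocked_by=4 -> Null pointer
  - ticket 6 (Broken link): blocked_by=NULL -> NULL
  - ticket 7 (Missing icon): blocked_by=NULL -> NULL

SQL:
SELECT a.title AS item, b.title AS blocked_by
FROM tickets a
LEFT JOIN tickets b ON a.blocked_by = b.id

Result:
item           | blocked_by    
---------------+---------------
Wrong timezone | NULL          
Stale cache    | Wrong timezone
Race condition | NULL          
Null pointer   | Wrong timezone
Export error   | Null pointer  
Broken link    | NULL          
Missing icon   | NULL          


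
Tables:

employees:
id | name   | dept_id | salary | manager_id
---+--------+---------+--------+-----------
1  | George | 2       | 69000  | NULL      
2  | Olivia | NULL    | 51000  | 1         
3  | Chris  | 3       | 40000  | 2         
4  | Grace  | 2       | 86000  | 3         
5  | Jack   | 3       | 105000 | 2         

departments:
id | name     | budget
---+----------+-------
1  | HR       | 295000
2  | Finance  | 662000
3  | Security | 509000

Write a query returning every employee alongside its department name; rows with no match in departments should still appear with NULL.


LEFT JOIN keeps every row from employees (the left table); where dept_id has no match in departments, the department columns become NULL. Walk through each employee:
  - employee 1 (George): dept_id=2 -> matches Finance
  - employee 2 (Olivia): dept_id=NULL, no match -> kept with NULL
  - employee 3 (Chris): dept_id=3 -> matches Security
  - employee 4 (Grace): dept_id=2 -> matches Finance
  - employee 5 (Jack): dept_id=3 -> matches Security
All 5 rows appear; 1 has NULL department.

SQL:
SELECT a.name, b.name AS department
FROM employees a
LEFT JOIN departments b ON a.dept_id = b.id

Result:
name   | department
-------+-----------
George | Finance   
Olivia | NULL      
Chris  | Security  
Grace  | Finance   
Jack   | Security  


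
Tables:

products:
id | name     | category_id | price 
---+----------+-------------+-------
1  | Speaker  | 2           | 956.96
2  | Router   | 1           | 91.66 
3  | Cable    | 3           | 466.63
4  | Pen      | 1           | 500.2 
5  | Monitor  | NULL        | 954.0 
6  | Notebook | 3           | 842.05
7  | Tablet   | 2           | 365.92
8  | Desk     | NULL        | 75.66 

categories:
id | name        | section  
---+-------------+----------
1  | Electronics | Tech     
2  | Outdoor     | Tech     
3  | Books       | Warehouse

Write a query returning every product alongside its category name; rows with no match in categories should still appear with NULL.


LEFT JOIN keeps every row from products (the left table); where category_id has no match in categories, the category columns become NULL. Walk through each product:
  - product 1 (Speaker): category_id=2 -> matches Outdoor
  - product 2 (Router): category_id=1 -> matches Electronics
  - product 3 (Cable): category_id=3 -> matches Books
  - product 4 (Pen): category_id=1 -> matches Electronics
  - product 5 (Monitor): category_id=NULL, no match -> kept with NULL
  - product 6 (Notebook): category_id=3 -> matches Books
  - product 7 (Tablet): category_id=2 -> matches Outdoor
  - product 8 (Desk): category_id=NULL, no match -> kept with NULL
All 8 rows appear; 2 have NULL category.

SQL:
SELECT a.name, b.name AS category
FROM products a
LEFT JOIN categories b ON a.category_id = b.id

Result:
name     | category   
---------+------------
Speaker  | Outdoor    
Router   | Electronics
Cable    | Books      
Pen      | Electronics
Monitor  | NULL       
Notebook | Books      
Tablet   | Outdoor    
Desk     | NULL       


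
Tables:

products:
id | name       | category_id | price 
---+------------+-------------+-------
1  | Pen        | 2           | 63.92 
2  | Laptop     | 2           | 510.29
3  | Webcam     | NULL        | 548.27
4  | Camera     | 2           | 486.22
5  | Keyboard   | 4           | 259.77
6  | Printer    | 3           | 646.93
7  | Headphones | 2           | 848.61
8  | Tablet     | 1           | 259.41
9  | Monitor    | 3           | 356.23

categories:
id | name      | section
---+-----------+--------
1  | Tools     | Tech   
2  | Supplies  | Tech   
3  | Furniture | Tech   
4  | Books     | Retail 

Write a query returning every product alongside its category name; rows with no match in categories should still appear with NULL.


LEFT JOIN keeps every row from products (the left table); where category_id has no match in categories, the category columns become NULL. Walk through each product:
  - product 1 (Pen): category_id=2 -> matches Supplies
  - product 2 (Laptop): category_id=2 -> matches Supplies
  - product 3 (Webcam): category_id=NULL, no match -> kept with NULL
  - product 4 (Camera): category_id=2 -> matches Supplies
  - product 5 (Keyboard): category_id=4 -> matches Books
  - product 6 (Printer): category_id=3 -> matches Furniture
  - product 7 (Headphones): category_id=2 -> matches Supplies
  - product 8 (Tablet): category_id=1 -> matches Tools
  - product 9 (Monitor): category_id=3 -> matches Furniture
All 9 rows appear; 1 has NULL category.

SQL:
SELECT a.name, b.name AS category
FROM products a
LEFT JOIN categories b ON a.category_id = b.id

Result:
name       | category 
-----------+----------
Pen        | Supplies 
Laptop     | Supplies 
Webcam     | NULL     
Camera     | Supplies 
Keyboard   | Books    
Printer    | Furniture
Headphones | Supplies 
Tablet     | Tools    
Monitor    | Furniture


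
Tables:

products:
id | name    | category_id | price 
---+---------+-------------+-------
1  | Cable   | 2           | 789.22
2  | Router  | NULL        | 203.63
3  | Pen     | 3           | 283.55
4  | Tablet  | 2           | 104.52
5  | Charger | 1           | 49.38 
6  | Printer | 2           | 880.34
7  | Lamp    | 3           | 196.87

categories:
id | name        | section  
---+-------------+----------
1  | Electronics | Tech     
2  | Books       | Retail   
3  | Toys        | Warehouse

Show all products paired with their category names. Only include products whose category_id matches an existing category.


INNER JOIN keeps only products rows whose category_id matches an id in categories. Walk through each product:
  - product 1 (Cable): category_id=2 -> matches Books
  - product 2 (Router): category_id=NULL, no match -> dropped
  - product 3 (Pen): category_id=3 -> matches Toys
  - product 4 (Tablet): category_id=2 -> matches Books
  - product 5 (Charger): category_id=1 -> matches Electronics
  - product 6 (Printer): category_id=2 -> matches Books
  - product 7 (Lamp): category_id=3 -> matches Toys
So 1 of 7 rows is dropped.

SQL:
SELECT a.name, b.name AS category
FROM products a
INNER JOIN categories b ON a.category_id = b.id

Result:
name    | category   
--------+------------
Cable   | Books      
Pen     | Toys       
Tablet  | Books      
Charger | Electronics
Printer | Books      
Lamp    | Toys       


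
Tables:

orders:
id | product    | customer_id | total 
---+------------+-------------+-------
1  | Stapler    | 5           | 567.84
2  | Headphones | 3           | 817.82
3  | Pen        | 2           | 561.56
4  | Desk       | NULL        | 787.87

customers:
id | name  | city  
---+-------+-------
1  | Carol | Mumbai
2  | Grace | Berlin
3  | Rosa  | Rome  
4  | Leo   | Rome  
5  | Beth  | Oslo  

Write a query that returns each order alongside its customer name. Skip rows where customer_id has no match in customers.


INNER JOIN keeps only orders rows whose customer_id matches an id in customers. Walk through each order:
  - order 1 (Stapler): customer_id=5 -> matches Beth
  - order 2 (Headphones): customer_id=3 -> matches Rosa
  - order 3 (Pen): customer_id=2 -> matches Grace
  - order 4 (Desk): customer_id=NULL, no match -> dropped
So 1 of 4 rows is dropped.

SQL:
SELECT a.product, b.name AS customer
FROM orders a
INNER JOIN customers b ON a.customer_id = b.id

Result:
product    | customer
-----------+---------
Stapler    | Beth    
Headphones | Rosa    
Pen        | Grace   


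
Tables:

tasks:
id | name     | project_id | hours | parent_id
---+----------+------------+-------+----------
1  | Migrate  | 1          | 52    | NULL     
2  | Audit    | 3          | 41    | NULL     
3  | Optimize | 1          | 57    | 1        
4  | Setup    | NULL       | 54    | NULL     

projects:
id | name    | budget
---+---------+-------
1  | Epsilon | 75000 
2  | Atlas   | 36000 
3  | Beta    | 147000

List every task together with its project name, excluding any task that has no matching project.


INNER JOIN keeps only tasks rows whose project_id matches an id in projects. Walk through each task:
  - task 1 (Migrate): project_id=1 -> matches Epsilon
  - task 2 (Audit): project_id=3 -> matches Beta
  - task 3 (Optimize): project_id=1 -> matches Epsilon
  - task 4 (Setup): project_id=NULL, no match -> dropped
So 1 of 4 rows is dropped.

SQL:
SELECT a.name, b.name AS project
FROM tasks a
INNER JOIN projects b ON a.project_id = b.id

Result:
name     | project
---------+--------
Migrate  | Epsilon
Audit    | Beta   
Optimize | Epsilon


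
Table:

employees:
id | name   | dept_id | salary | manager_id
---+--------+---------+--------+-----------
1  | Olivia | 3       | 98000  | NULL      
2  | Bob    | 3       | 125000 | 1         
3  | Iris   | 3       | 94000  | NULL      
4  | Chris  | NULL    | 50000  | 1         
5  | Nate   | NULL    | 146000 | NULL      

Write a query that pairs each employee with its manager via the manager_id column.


This is a self-join: employees is joined to a second copy of itself, matching each row's manager_id to another row's id. Use LEFT JOIN so rows with manager_id=NULL are kept.
  - employee 1 (Olivia): manager_id=NULL -> NULL
  - employee 2 (Bob): manager_id=1 -> Olivia
  - employee 3 (Iris): manager_id=NULL -> NULL
  - employee 4 (Chris): manager_id=1 -> Olivia
  - employee 5 (Nate): manager_id=NULL -> NULL

SQL:
SELECT a.name AS item, b.name AS manager
FROM employees a
LEFT JOIN employees b ON a.manager_id = b.id

Result:
item   | manager
-------+--------
Olivia | NULL   
Bob    | Olivia 
Iris   | NULL   
Chris  | Olivia 
Nate   | NULL   


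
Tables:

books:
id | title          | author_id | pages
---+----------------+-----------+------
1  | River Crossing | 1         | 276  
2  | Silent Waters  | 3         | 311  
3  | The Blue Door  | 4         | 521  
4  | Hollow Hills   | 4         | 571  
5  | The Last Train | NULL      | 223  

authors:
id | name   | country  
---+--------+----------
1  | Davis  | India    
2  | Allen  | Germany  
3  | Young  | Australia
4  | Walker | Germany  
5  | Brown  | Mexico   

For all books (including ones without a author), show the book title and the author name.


LEFT JOIN keeps every row from books (the left table); where author_id has no match in authors, the author columns become NULL. Walk through each book:
  - book 1 (River Crossing): author_id=1 -> matches Davis
  - book 2 (Silent Waters): author_id=3 -> matches Young
  - book 3 (The Blue Door): author_id=4 -> matches Walker
  - book 4 (Hollow Hills): author_id=4 -> matches Walker
  - book 5 (The Last Train): author_id=NULL, no match -> kept with NULL
All 5 rows appear; 1 has NULL author.

SQL:
SELECT a.title, b.name AS author
FROM books a
LEFT JOIN authors b ON a.author_id = b.id

Result:
title          | author
---------------+-------
River Crossing | Davis 
Silent Waters  | Young 
The Blue Door  | Walker
Hollow Hills   | Walker
The Last Train | NULL  


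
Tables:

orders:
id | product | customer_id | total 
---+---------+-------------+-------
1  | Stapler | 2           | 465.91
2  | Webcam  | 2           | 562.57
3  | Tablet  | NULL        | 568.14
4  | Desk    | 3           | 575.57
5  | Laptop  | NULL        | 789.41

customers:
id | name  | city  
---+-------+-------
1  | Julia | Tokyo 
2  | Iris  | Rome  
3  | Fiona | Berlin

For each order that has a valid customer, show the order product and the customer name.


INNER JOIN keeps only orders rows whose customer_id matches an id in customers. Walk through each order:
  - order 1 (Stapler): customer_id=2 -> matches Iris
  - order 2 (Webcam): customer_id=2 -> matches Iris
  - order 3 (Tablet): customer_id=NULL, no match -> dropped
  - order 4 (Desk): customer_id=3 -> matches Fiona
  - order 5 (Laptop): customer_id=NULL, no match -> dropped
So 2 of 5 rows are dropped.

SQL:
SELECT a.product, b.name AS customer
FROM orders a
INNER JOIN customers b ON a.customer_id = b.id

Result:
product | customer
--------+---------
Stapler | Iris    
Webcam  | Iris    
Desk    | Fiona   


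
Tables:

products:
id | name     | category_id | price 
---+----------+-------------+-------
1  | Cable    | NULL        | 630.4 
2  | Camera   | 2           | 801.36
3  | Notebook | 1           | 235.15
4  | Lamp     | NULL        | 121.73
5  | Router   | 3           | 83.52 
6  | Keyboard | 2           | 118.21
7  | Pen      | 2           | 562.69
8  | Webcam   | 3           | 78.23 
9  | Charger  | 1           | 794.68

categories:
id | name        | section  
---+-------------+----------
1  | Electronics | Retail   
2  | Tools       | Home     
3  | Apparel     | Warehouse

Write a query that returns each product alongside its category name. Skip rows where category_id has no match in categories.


INNER JOIN keeps only products rows whose category_id matches an id in categories. Walk through each product:
  - product 1 (Cable): category_id=NULL, no match -> dropped
  - product 2 (Camera): category_id=2 -> matches Tools
  - product 3 (Notebook): category_id=1 -> matches Electronics
  - product 4 (Lamp): category_id=NULL, no match -> dropped
  - product 5 (Router): category_id=3 -> matches Apparel
  - product 6 (Keyboard): category_id=2 -> matches Tools
  - product 7 (Pen): category_id=2 -> matches Tools
  - product 8 (Webcam): category_id=3 -> matches Apparel
  - product 9 (Charger): category_id=1 -> matches Electronics
So 2 of 9 rows are dropped.

SQL:
SELECT a.name, b.name AS category
FROM products a
INNER JOIN categories b ON a.category_id = b.id

Result:
name     | category   
---------+------------
Camera   | Tools      
Notebook | Electronics
Router   | Apparel    
Keyboard | Tools      
Pen      | Tools      
Webcam   | Apparel    
Charger  | Electronics


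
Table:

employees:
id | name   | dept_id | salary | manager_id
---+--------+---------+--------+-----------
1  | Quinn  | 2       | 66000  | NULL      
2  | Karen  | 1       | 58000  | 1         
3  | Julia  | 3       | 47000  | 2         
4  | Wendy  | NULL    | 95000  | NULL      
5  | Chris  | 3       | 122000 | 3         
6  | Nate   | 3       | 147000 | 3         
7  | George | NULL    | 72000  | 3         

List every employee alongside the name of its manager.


This is a self-join: employees is joined to a second copy of itself, matching each row's manager_id to another row's id. Use LEFT JOIN so rows with manager_id=NULL are kept.
  - employee 1 (Quinn): manager_id=NULL -> NULL
  - employee 2 (Karen): manager_id=1 -> Quinn
  - employee 3 (Julia): manager_id=2 -> Karen
  - employee 4 (Wendy): manager_id=NULL -> NULL
  - employee 5 (Chris): manager_id=3 -> Julia
  - employee 6 (Nate): manager_id=3 -> Julia
  - employee 7 (George): manager_id=3 -> Julia

SQL:
SELECT a.name AS item, b.name AS manager
FROM employees a
LEFT JOIN employees b ON a.manager_id = b.id

Result:
item   | manager
-------+--------
Quinn  | NULL   
Karen  | Quinn  
Julia  | Karen  
Wendy  | NULL   
Chris  | Julia  
Nate   | Julia  
George | Julia  


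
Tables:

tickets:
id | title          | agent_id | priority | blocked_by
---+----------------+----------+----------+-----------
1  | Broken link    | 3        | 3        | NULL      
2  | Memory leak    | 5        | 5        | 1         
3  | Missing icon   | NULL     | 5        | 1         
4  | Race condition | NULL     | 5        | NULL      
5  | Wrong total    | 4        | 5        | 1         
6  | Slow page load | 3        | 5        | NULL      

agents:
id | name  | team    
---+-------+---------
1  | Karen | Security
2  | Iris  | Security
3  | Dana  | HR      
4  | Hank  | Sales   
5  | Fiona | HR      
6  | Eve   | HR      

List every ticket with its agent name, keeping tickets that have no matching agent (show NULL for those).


LEFT JOIN keeps every row from tickets (the left table); where agent_id has no match in agents, the agent columns become NULL. Walk through each ticket:
  - ticket 1 (Broken link): agent_id=3 -> matches Dana
  - ticket 2 (Memory leak): agent_id=5 -> matches Fiona
  - ticket 3 (Missing icon): agent_id=NULL, no match -> kept with NULL
  - ticket 4 (Race condition): agent_id=NULL, no match -> kept with NULL
  - ticket 5 (Wrong total): agent_id=4 -> matches Hank
  - ticket 6 (Slow page load): agent_id=3 -> matches Dana
All 6 rows appear; 2 have NULL agent.

SQL:
SELECT a.title, b.name AS agent
FROM tickets a
LEFT JOIN agents b ON a.agent_id = b.id

Result:
title          | agent
---------------+------
Broken link    | Dana 
Memory leak    | Fiona
Missing icon   | NULL 
Race condition | NULL 
Wrong total    | Hank 
Slow page load | Dana 


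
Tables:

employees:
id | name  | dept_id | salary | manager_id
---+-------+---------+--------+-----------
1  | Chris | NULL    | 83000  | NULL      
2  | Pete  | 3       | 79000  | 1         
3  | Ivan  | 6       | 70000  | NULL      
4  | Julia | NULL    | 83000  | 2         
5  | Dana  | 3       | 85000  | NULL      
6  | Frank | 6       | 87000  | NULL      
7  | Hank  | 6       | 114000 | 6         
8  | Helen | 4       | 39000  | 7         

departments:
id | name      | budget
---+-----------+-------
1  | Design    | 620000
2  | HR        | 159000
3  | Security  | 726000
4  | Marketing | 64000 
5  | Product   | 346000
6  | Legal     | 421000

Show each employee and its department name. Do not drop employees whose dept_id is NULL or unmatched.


LEFT JOIN keeps every row from employees (the left table); where dept_id has no match in departments, the department columns become NULL. Walk through each employee:
  - employee 1 (Chris): dept_id=NULL, no match -> kept with NULL
  - employee 2 (Pete): dept_id=3 -> matches Security
  - employee 3 (Ivan): dept_id=6 -> matches Legal
  - employee 4 (Julia): dept_id=NULL, no match -> kept with NULL
  - employee 5 (Dana): dept_id=3 -> matches Security
  - employee 6 (Frank): dept_id=6 -> matches Legal
  - employee 7 (Hank): dept_id=6 -> matches Legal
  - employee 8 (Helen): dept_id=4 -> matches Marketing
All 8 rows appear; 2 have NULL department.

SQL:
SELECT a.name, b.name AS department
FROM employees a
LEFT JOIN departments b ON a.dept_id = b.id

Result:
name  | department
------+-----------
Chris | NULL      
Pete  | Security  
Ivan  | Legal     
Julia | NULL      
Dana  | Security  
Frank | Legal     
Hank  | Legal     
Helen | Marketing 
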